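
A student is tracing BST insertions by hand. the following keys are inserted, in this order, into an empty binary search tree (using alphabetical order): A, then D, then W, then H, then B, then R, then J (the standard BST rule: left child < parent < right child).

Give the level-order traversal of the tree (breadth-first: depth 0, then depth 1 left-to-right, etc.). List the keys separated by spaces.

A D B W H R J

A: root
D: right child of A (depth 1)
W: right child of D (depth 2)
H: left child of W (depth 3)
B: left child of D (depth 2)
R: right child of H (depth 4)
J: left child of R (depth 5)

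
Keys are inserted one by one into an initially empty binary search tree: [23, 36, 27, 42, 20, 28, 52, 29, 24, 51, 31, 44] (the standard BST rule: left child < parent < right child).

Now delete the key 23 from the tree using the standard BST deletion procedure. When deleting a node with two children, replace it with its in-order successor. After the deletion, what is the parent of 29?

23: root
36: right child of 23 (depth 1)
27: left child of 36 (depth 2)
42: right child of 36 (depth 2)
20: left child of 23 (depth 1)
28: right child of 27 (depth 3)
52: right child of 42 (depth 3)
29: right child of 28 (depth 4)
24: left child of 27 (depth 3)
51: left child of 52 (depth 4)
31: right child of 29 (depth 5)
44: left child of 51 (depth 5)

Delete 23 (two children — replace with in-order successor).
After deletion, 29's parent is 28.

28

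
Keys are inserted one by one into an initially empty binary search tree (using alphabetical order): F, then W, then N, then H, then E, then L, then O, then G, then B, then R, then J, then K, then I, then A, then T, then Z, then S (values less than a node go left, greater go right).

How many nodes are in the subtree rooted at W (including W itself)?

Insert F: tree is empty, so F becomes the root.
Insert W: W > F → go right. Place as right child of F.
Insert N: N > F → go right; N < W → go left. Place as left child of W.
Insert H: H > F → go right; H < W → go left; H < N → go left. Place as left child of N.
Insert E: E < F → go left. Place as left child of F.
Insert L: L > F → go right; L < W → go left; L < N → go left; L > H → go right. Place as right child of H.
Insert O: O > F → go right; O < W → go left; O > N → go right. Place as right child of N.
Insert G: G > F → go right; G < W → go left; G < N → go left; G < H → go left. Place as left child of H.
Insert B: B < F → go left; B < E → go left. Place as left child of E.
Insert R: R > F → go right; R < W → go left; R > N → go right; R > O → go right. Place as right child of O.
Insert J: J > F → go right; J < W → go left; J < N → go left; J > H → go right; J < L → go left. Place as left child of L.
Insert K: K > F → go right; K < W → go left; K < N → go left; K > H → go right; K < L → go left; K > J → go right. Place as right child of J.
Insert I: I > F → go right; I < W → go left; I < N → go left; I > H → go right; I < L → go left; I < J → go left. Place as left child of J.
Insert A: A < F → go left; A < E → go left; A < B → go left. Place as left child of B.
Insert T: T > F → go right; T < W → go left; T > N → go right; T > O → go right; T > R → go right. Place as right child of R.
Insert Z: Z > F → go right; Z > W → go right. Place as right child of W.
Insert S: S > F → go right; S < W → go left; S > N → go right; S > O → go right; S > R → go right; S < T → go left. Place as left child of T.

Subtree rooted at W contains: W, N, H, G, L, J, I, K, O, R, T, S, Z — 13 nodes.

13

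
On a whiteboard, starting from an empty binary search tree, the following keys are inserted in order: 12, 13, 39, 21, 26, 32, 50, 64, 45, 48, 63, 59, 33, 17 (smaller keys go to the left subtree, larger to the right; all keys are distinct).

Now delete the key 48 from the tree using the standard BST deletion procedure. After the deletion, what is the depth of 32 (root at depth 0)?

Resulting structure (node: left, right):
  12: L=–, R=13
  13: L=–, R=39
  39: L=21, R=50
  21: L=17, R=26
  26: L=–, R=32
  32: L=–, R=33
  50: L=45, R=64
  64: L=63, R=–
  45: L=–, R=48
  48: L=–, R=–
  63: L=59, R=–
  59: L=–, R=–
  33: L=–, R=–
  17: L=–, R=–

Delete 48 (at most one child — splice it out).
After deletion, path to 32: 12 → 13 → 39 → 21 → 26 → 32.

5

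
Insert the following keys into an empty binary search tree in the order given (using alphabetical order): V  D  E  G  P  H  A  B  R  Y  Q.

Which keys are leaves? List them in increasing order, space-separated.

B H Q Y

Insert V: tree is empty, so V becomes the root.
Insert D: D < V → go left. Place as left child of V.
Insert E: E < V → go left; E > D → go right. Place as right child of D.
Insert G: G < V → go left; G > D → go right; G > E → go right. Place as right child of E.
Insert P: P < V → go left; P > D → go right; P > E → go right; P > G → go right. Place as right child of G.
Insert H: H < V → go left; H > D → go right; H > E → go right; H > G → go right; H < P → go left. Place as left child of P.
Insert A: A < V → go left; A < D → go left. Place as left child of D.
Insert B: B < V → go left; B < D → go left; B > A → go right. Place as right child of A.
Insert R: R < V → go left; R > D → go right; R > E → go right; R > G → go right; R > P → go right. Place as right child of P.
Insert Y: Y > V → go right. Place as right child of V.
Insert Q: Q < V → go left; Q > D → go right; Q > E → go right; Q > G → go right; Q > P → go right; Q < R → go left. Place as left child of R.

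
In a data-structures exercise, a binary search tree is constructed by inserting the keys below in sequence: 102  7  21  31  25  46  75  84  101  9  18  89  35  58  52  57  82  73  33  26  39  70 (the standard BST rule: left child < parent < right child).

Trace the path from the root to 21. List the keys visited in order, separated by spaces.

Insert 102: tree is empty, so 102 becomes the root.
Insert 7: 7 < 102 → go left. Place as left child of 102.
Insert 21: 21 < 102 → go left; 21 > 7 → go right. Place as right child of 7.
Insert 31: 31 < 102 → go left; 31 > 7 → go right; 31 > 21 → go right. Place as right child of 21.
Insert 25: 25 < 102 → go left; 25 > 7 → go right; 25 > 21 → go right; 25 < 31 → go left. Place as left child of 31.
Insert 46: 46 < 102 → go left; 46 > 7 → go right; 46 > 21 → go right; 46 > 31 → go right. Place as right child of 31.
Insert 75: 75 < 102 → go left; 75 > 7 → go right; 75 > 21 → go right; 75 > 31 → go right; 75 > 46 → go right. Place as right child of 46.
Insert 84: 84 < 102 → go left; 84 > 7 → go right; 84 > 21 → go right; 84 > 31 → go right; 84 > 46 → go right; 84 > 75 → go right. Place as right child of 75.
Insert 101: 101 < 102 → go left; 101 > 7 → go right; 101 > 21 → go right; 101 > 31 → go right; 101 > 46 → go right; 101 > 75 → go right; 101 > 84 → go right. Place as right child of 84.
Insert 9: 9 < 102 → go left; 9 > 7 → go right; 9 < 21 → go left. Place as left child of 21.
Insert 18: 18 < 102 → go left; 18 > 7 → go right; 18 < 21 → go left; 18 > 9 → go right. Place as right child of 9.
Insert 89: 89 < 102 → go left; 89 > 7 → go right; 89 > 21 → go right; 89 > 31 → go right; 89 > 46 → go right; 89 > 75 → go right; 89 > 84 → go right; 89 < 101 → go left. Place as left child of 101.
Insert 35: 35 < 102 → go left; 35 > 7 → go right; 35 > 21 → go right; 35 > 31 → go right; 35 < 46 → go left. Place as left child of 46.
Insert 58: 58 < 102 → go left; 58 > 7 → go right; 58 > 21 → go right; 58 > 31 → go right; 58 > 46 → go right; 58 < 75 → go left. Place as left child of 75.
Insert 52: 52 < 102 → go left; 52 > 7 → go right; 52 > 21 → go right; 52 > 31 → go right; 52 > 46 → go right; 52 < 75 → go left; 52 < 58 → go left. Place as left child of 58.
Insert 57: 57 < 102 → go left; 57 > 7 → go right; 57 > 21 → go right; 57 > 31 → go right; 57 > 46 → go right; 57 < 75 → go left; 57 < 58 → go left; 57 > 52 → go right. Place as right child of 52.
Insert 82: 82 < 102 → go left; 82 > 7 → go right; 82 > 21 → go right; 82 > 31 → go right; 82 > 46 → go right; 82 > 75 → go right; 82 < 84 → go left. Place as left child of 84.
Insert 73: 73 < 102 → go left; 73 > 7 → go right; 73 > 21 → go right; 73 > 31 → go right; 73 > 46 → go right; 73 < 75 → go left; 73 > 58 → go right. Place as right child of 58.
Insert 33: 33 < 102 → go left; 33 > 7 → go right; 33 > 21 → go right; 33 > 31 → go right; 33 < 46 → go left; 33 < 35 → go left. Place as left child of 35.
Insert 26: 26 < 102 → go left; 26 > 7 → go right; 26 > 21 → go right; 26 < 31 → go left; 26 > 25 → go right. Place as right child of 25.
Insert 39: 39 < 102 → go left; 39 > 7 → go right; 39 > 21 → go right; 39 > 31 → go right; 39 < 46 → go left; 39 > 35 → go right. Place as right child of 35.
Insert 70: 70 < 102 → go left; 70 > 7 → go right; 70 > 21 → go right; 70 > 31 → go right; 70 > 46 → go right; 70 < 75 → go left; 70 > 58 → go right; 70 < 73 → go left. Place as left child of 73.

102 7 21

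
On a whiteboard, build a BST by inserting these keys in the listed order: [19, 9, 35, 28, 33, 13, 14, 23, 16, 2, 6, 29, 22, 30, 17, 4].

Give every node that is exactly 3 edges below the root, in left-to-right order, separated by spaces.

6 14 23 33

Insert 19: tree is empty, so 19 becomes the root.
Insert 9: 9 < 19 → go left. Place as left child of 19.
Insert 35: 35 > 19 → go right. Place as right child of 19.
Insert 28: 28 > 19 → go right; 28 < 35 → go left. Place as left child of 35.
Insert 33: 33 > 19 → go right; 33 < 35 → go left; 33 > 28 → go right. Place as right child of 28.
Insert 13: 13 < 19 → go left; 13 > 9 → go right. Place as right child of 9.
Insert 14: 14 < 19 → go left; 14 > 9 → go right; 14 > 13 → go right. Place as right child of 13.
Insert 23: 23 > 19 → go right; 23 < 35 → go left; 23 < 28 → go left. Place as left child of 28.
Insert 16: 16 < 19 → go left; 16 > 9 → go right; 16 > 13 → go right; 16 > 14 → go right. Place as right child of 14.
Insert 2: 2 < 19 → go left; 2 < 9 → go left. Place as left child of 9.
Insert 6: 6 < 19 → go left; 6 < 9 → go left; 6 > 2 → go right. Place as right child of 2.
Insert 29: 29 > 19 → go right; 29 < 35 → go left; 29 > 28 → go right; 29 < 33 → go left. Place as left child of 33.
Insert 22: 22 > 19 → go right; 22 < 35 → go left; 22 < 28 → go left; 22 < 23 → go left. Place as left child of 23.
Insert 30: 30 > 19 → go right; 30 < 35 → go left; 30 > 28 → go right; 30 < 33 → go left; 30 > 29 → go right. Place as right child of 29.
Insert 17: 17 < 19 → go left; 17 > 9 → go right; 17 > 13 → go right; 17 > 14 → go right; 17 > 16 → go right. Place as right child of 16.
Insert 4: 4 < 19 → go left; 4 < 9 → go left; 4 > 2 → go right; 4 < 6 → go left. Place as left child of 6.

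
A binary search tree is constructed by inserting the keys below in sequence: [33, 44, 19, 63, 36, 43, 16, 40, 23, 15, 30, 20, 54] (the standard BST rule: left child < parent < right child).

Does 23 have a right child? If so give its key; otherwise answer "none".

30

Insert 33: tree is empty, so 33 becomes the root.
Insert 44: 44 > 33 → go right. Place as right child of 33.
Insert 19: 19 < 33 → go left. Place as left child of 33.
Insert 63: 63 > 33 → go right; 63 > 44 → go right. Place as right child of 44.
Insert 36: 36 > 33 → go right; 36 < 44 → go left. Place as left child of 44.
Insert 43: 43 > 33 → go right; 43 < 44 → go left; 43 > 36 → go right. Place as right child of 36.
Insert 16: 16 < 33 → go left; 16 < 19 → go left. Place as left child of 19.
Insert 40: 40 > 33 → go right; 40 < 44 → go left; 40 > 36 → go right; 40 < 43 → go left. Place as left child of 43.
Insert 23: 23 < 33 → go left; 23 > 19 → go right. Place as right child of 19.
Insert 15: 15 < 33 → go left; 15 < 19 → go left; 15 < 16 → go left. Place as left child of 16.
Insert 30: 30 < 33 → go left; 30 > 19 → go right; 30 > 23 → go right. Place as right child of 23.
Insert 20: 20 < 33 → go left; 20 > 19 → go right; 20 < 23 → go left. Place as left child of 23.
Insert 54: 54 > 33 → go right; 54 > 44 → go right; 54 < 63 → go left. Place as left child of 63.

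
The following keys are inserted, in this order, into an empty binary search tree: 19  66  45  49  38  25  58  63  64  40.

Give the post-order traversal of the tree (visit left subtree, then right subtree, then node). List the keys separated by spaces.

Resulting structure (node: left, right):
  19: L=–, R=66
  66: L=45, R=–
  45: L=38, R=49
  49: L=–, R=58
  38: L=25, R=40
  25: L=–, R=–
  58: L=–, R=63
  63: L=–, R=64
  64: L=–, R=–
  40: L=–, R=–

25 40 38 64 63 58 49 45 66 19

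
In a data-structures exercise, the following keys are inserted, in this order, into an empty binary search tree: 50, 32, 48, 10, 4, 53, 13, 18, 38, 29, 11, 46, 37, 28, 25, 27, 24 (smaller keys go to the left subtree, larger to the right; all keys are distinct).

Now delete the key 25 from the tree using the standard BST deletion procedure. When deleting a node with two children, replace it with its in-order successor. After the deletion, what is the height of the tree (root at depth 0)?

8

Resulting structure (node: left, right):
  50: L=32, R=53
  32: L=10, R=48
  48: L=38, R=–
  10: L=4, R=13
  4: L=–, R=–
  53: L=–, R=–
  13: L=11, R=18
  18: L=–, R=29
  38: L=37, R=46
  29: L=28, R=–
  11: L=–, R=–
  46: L=–, R=–
  37: L=–, R=–
  28: L=25, R=–
  25: L=24, R=27
  27: L=–, R=–
  24: L=–, R=–

Delete 25 (two children — replace with in-order successor).
After deletion, deepest node is 24 at depth 8.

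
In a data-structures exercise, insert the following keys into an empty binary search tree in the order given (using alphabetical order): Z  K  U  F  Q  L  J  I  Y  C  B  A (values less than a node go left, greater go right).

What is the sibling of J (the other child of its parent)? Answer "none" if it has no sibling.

Z: root
K: left child of Z (depth 1)
U: right child of K (depth 2)
F: left child of K (depth 2)
Q: left child of U (depth 3)
L: left child of Q (depth 4)
J: right child of F (depth 3)
I: left child of J (depth 4)
Y: right child of U (depth 3)
C: left child of F (depth 3)
B: left child of C (depth 4)
A: left child of B (depth 5)

J's parent is F; the other child of F is C.

C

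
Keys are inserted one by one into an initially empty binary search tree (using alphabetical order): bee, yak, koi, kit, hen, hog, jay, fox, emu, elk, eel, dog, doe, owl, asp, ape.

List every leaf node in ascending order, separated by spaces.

ape doe jay owl

Resulting structure (node: left, right):
  bee: L=asp, R=yak
  yak: L=koi, R=–
  koi: L=kit, R=owl
  kit: L=hen, R=–
  hen: L=fox, R=hog
  hog: L=–, R=jay
  jay: L=–, R=–
  fox: L=emu, R=–
  emu: L=elk, R=–
  elk: L=eel, R=–
  eel: L=dog, R=–
  dog: L=doe, R=–
  doe: L=–, R=–
  owl: L=–, R=–
  asp: L=ape, R=–
  ape: L=–, R=–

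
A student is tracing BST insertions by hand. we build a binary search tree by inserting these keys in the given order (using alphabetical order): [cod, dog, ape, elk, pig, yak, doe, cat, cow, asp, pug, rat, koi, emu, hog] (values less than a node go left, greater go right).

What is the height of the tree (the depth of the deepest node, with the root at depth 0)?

Resulting structure (node: left, right):
  cod: L=ape, R=dog
  dog: L=doe, R=elk
  ape: L=–, R=cat
  elk: L=–, R=pig
  pig: L=koi, R=yak
  yak: L=pug, R=–
  doe: L=cow, R=–
  cat: L=asp, R=–
  cow: L=–, R=–
  asp: L=–, R=–
  pug: L=–, R=rat
  rat: L=–, R=–
  koi: L=emu, R=–
  emu: L=–, R=hog
  hog: L=–, R=–

The deepest node is rat at depth 6.

6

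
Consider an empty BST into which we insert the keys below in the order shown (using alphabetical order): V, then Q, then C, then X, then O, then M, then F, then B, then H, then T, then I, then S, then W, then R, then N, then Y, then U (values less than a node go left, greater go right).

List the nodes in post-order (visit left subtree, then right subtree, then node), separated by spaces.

Insert V: tree is empty, so V becomes the root.
Insert Q: Q < V → go left. Place as left child of V.
Insert C: C < V → go left; C < Q → go left. Place as left child of Q.
Insert X: X > V → go right. Place as right child of V.
Insert O: O < V → go left; O < Q → go left; O > C → go right. Place as right child of C.
Insert M: M < V → go left; M < Q → go left; M > C → go right; M < O → go left. Place as left child of O.
Insert F: F < V → go left; F < Q → go left; F > C → go right; F < O → go left; F < M → go left. Place as left child of M.
Insert B: B < V → go left; B < Q → go left; B < C → go left. Place as left child of C.
Insert H: H < V → go left; H < Q → go left; H > C → go right; H < O → go left; H < M → go left; H > F → go right. Place as right child of F.
Insert T: T < V → go left; T > Q → go right. Place as right child of Q.
Insert I: I < V → go left; I < Q → go left; I > C → go right; I < O → go left; I < M → go left; I > F → go right; I > H → go right. Place as right child of H.
Insert S: S < V → go left; S > Q → go right; S < T → go left. Place as left child of T.
Insert W: W > V → go right; W < X → go left. Place as left child of X.
Insert R: R < V → go left; R > Q → go right; R < T → go left; R < S → go left. Place as left child of S.
Insert N: N < V → go left; N < Q → go left; N > C → go right; N < O → go left; N > M → go right. Place as right child of M.
Insert Y: Y > V → go right; Y > X → go right. Place as right child of X.
Insert U: U < V → go left; U > Q → go right; U > T → go right. Place as right child of T.

B I H F N M O C R S U T Q W Y X V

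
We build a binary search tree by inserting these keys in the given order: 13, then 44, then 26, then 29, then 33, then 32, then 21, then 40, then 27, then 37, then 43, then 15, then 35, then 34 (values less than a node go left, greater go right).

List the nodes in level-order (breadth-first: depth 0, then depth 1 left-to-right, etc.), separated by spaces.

13: root
44: right child of 13 (depth 1)
26: left child of 44 (depth 2)
29: right child of 26 (depth 3)
33: right child of 29 (depth 4)
32: left child of 33 (depth 5)
21: left child of 26 (depth 3)
40: right child of 33 (depth 5)
27: left child of 29 (depth 4)
37: left child of 40 (depth 6)
43: right child of 40 (depth 6)
15: left child of 21 (depth 4)
35: left child of 37 (depth 7)
34: left child of 35 (depth 8)

13 44 26 21 29 15 27 33 32 40 37 43 35 34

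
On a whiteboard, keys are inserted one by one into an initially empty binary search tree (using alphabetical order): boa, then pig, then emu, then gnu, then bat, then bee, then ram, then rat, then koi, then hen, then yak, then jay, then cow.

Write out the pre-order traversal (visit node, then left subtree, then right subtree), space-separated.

Insert boa: tree is empty, so boa becomes the root.
Insert pig: pig > boa → go right. Place as right child of boa.
Insert emu: emu > boa → go right; emu < pig → go left. Place as left child of pig.
Insert gnu: gnu > boa → go right; gnu < pig → go left; gnu > emu → go right. Place as right child of emu.
Insert bat: bat < boa → go left. Place as left child of boa.
Insert bee: bee < boa → go left; bee > bat → go right. Place as right child of bat.
Insert ram: ram > boa → go right; ram > pig → go right. Place as right child of pig.
Insert rat: rat > boa → go right; rat > pig → go right; rat > ram → go right. Place as right child of ram.
Insert koi: koi > boa → go right; koi < pig → go left; koi > emu → go right; koi > gnu → go right. Place as right child of gnu.
Insert hen: hen > boa → go right; hen < pig → go left; hen > emu → go right; hen > gnu → go right; hen < koi → go left. Place as left child of koi.
Insert yak: yak > boa → go right; yak > pig → go right; yak > ram → go right; yak > rat → go right. Place as right child of rat.
Insert jay: jay > boa → go right; jay < pig → go left; jay > emu → go right; jay > gnu → go right; jay < koi → go left; jay > hen → go right. Place as right child of hen.
Insert cow: cow > boa → go right; cow < pig → go left; cow < emu → go left. Place as left child of emu.

boa bat bee pig emu cow gnu koi hen jay ram rat yak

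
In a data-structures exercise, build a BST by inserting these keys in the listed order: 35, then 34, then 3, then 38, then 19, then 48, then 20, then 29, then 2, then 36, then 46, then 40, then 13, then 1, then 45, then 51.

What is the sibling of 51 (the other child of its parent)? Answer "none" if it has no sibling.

46

Resulting structure (node: left, right):
  35: L=34, R=38
  34: L=3, R=–
  3: L=2, R=19
  38: L=36, R=48
  19: L=13, R=20
  48: L=46, R=51
  20: L=–, R=29
  29: L=–, R=–
  2: L=1, R=–
  36: L=–, R=–
  46: L=40, R=–
  40: L=–, R=45
  13: L=–, R=–
  1: L=–, R=–
  45: L=–, R=–
  51: L=–, R=–

51's parent is 48; the other child of 48 is 46.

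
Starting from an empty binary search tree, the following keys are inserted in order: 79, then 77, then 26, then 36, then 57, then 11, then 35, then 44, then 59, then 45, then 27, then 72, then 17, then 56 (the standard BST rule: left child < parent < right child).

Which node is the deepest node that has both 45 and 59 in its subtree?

79: root
77: left child of 79 (depth 1)
26: left child of 77 (depth 2)
36: right child of 26 (depth 3)
57: right child of 36 (depth 4)
11: left child of 26 (depth 3)
35: left child of 36 (depth 4)
44: left child of 57 (depth 5)
59: right child of 57 (depth 5)
45: right child of 44 (depth 6)
27: left child of 35 (depth 5)
72: right child of 59 (depth 6)
17: right child of 11 (depth 4)
56: right child of 45 (depth 7)

Path to 45: 79 → 77 → 26 → 36 → 57 → 44 → 45
Path to 59: 79 → 77 → 26 → 36 → 57 → 59
The paths share a prefix ending at 57, then split left and right.

57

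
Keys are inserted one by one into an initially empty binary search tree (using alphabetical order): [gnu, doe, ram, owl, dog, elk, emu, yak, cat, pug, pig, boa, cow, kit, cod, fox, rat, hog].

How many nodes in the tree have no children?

6

Resulting structure (node: left, right):
  gnu: L=doe, R=ram
  doe: L=cat, R=dog
  ram: L=owl, R=yak
  owl: L=kit, R=pug
  dog: L=–, R=elk
  elk: L=–, R=emu
  emu: L=–, R=fox
  yak: L=rat, R=–
  cat: L=boa, R=cow
  pug: L=pig, R=–
  pig: L=–, R=–
  boa: L=–, R=–
  cow: L=cod, R=–
  kit: L=hog, R=–
  cod: L=–, R=–
  fox: L=–, R=–
  rat: L=–, R=–
  hog: L=–, R=–

Leaves: boa, cod, fox, hog, pig, rat — 6 in total.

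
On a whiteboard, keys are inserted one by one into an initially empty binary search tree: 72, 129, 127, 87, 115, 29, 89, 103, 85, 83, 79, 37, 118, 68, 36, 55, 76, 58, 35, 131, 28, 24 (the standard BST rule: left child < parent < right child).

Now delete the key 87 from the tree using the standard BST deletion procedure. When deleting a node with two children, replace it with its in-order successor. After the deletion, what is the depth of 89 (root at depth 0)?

72: root
129: right child of 72 (depth 1)
127: left child of 129 (depth 2)
87: left child of 127 (depth 3)
115: right child of 87 (depth 4)
29: left child of 72 (depth 1)
89: left child of 115 (depth 5)
103: right child of 89 (depth 6)
85: left child of 87 (depth 4)
83: left child of 85 (depth 5)
79: left child of 83 (depth 6)
37: right child of 29 (depth 2)
118: right child of 115 (depth 5)
68: right child of 37 (depth 3)
36: left child of 37 (depth 3)
55: left child of 68 (depth 4)
76: left child of 79 (depth 7)
58: right child of 55 (depth 5)
35: left child of 36 (depth 4)
131: right child of 129 (depth 2)
28: left child of 29 (depth 2)
24: left child of 28 (depth 3)

Delete 87 (two children — replace with in-order successor).
After deletion, path to 89: 72 → 129 → 127 → 89.

3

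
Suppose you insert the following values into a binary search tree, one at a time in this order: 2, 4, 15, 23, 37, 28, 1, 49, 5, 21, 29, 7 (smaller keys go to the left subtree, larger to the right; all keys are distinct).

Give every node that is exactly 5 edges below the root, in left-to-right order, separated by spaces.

Insert 2: tree is empty, so 2 becomes the root.
Insert 4: 4 > 2 → go right. Place as right child of 2.
Insert 15: 15 > 2 → go right; 15 > 4 → go right. Place as right child of 4.
Insert 23: 23 > 2 → go right; 23 > 4 → go right; 23 > 15 → go right. Place as right child of 15.
Insert 37: 37 > 2 → go right; 37 > 4 → go right; 37 > 15 → go right; 37 > 23 → go right. Place as right child of 23.
Insert 28: 28 > 2 → go right; 28 > 4 → go right; 28 > 15 → go right; 28 > 23 → go right; 28 < 37 → go left. Place as left child of 37.
Insert 1: 1 < 2 → go left. Place as left child of 2.
Insert 49: 49 > 2 → go right; 49 > 4 → go right; 49 > 15 → go right; 49 > 23 → go right; 49 > 37 → go right. Place as right child of 37.
Insert 5: 5 > 2 → go right; 5 > 4 → go right; 5 < 15 → go left. Place as left child of 15.
Insert 21: 21 > 2 → go right; 21 > 4 → go right; 21 > 15 → go right; 21 < 23 → go left. Place as left child of 23.
Insert 29: 29 > 2 → go right; 29 > 4 → go right; 29 > 15 → go right; 29 > 23 → go right; 29 < 37 → go left; 29 > 28 → go right. Place as right child of 28.
Insert 7: 7 > 2 → go right; 7 > 4 → go right; 7 < 15 → go left; 7 > 5 → go right. Place as right child of 5.

28 49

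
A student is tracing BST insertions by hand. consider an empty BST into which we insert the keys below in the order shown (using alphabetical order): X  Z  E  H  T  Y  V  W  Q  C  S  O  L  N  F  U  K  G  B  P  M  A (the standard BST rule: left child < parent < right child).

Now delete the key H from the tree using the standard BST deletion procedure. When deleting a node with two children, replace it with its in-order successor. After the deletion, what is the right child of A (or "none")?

Insert X: tree is empty, so X becomes the root.
Insert Z: Z > X → go right. Place as right child of X.
Insert E: E < X → go left. Place as left child of X.
Insert H: H < X → go left; H > E → go right. Place as right child of E.
Insert T: T < X → go left; T > E → go right; T > H → go right. Place as right child of H.
Insert Y: Y > X → go right; Y < Z → go left. Place as left child of Z.
Insert V: V < X → go left; V > E → go right; V > H → go right; V > T → go right. Place as right child of T.
Insert W: W < X → go left; W > E → go right; W > H → go right; W > T → go right; W > V → go right. Place as right child of V.
Insert Q: Q < X → go left; Q > E → go right; Q > H → go right; Q < T → go left. Place as left child of T.
Insert C: C < X → go left; C < E → go left. Place as left child of E.
Insert S: S < X → go left; S > E → go right; S > H → go right; S < T → go left; S > Q → go right. Place as right child of Q.
Insert O: O < X → go left; O > E → go right; O > H → go right; O < T → go left; O < Q → go left. Place as left child of Q.
Insert L: L < X → go left; L > E → go right; L > H → go right; L < T → go left; L < Q → go left; L < O → go left. Place as left child of O.
Insert N: N < X → go left; N > E → go right; N > H → go right; N < T → go left; N < Q → go left; N < O → go left; N > L → go right. Place as right child of L.
Insert F: F < X → go left; F > E → go right; F < H → go left. Place as left child of H.
Insert U: U < X → go left; U > E → go right; U > H → go right; U > T → go right; U < V → go left. Place as left child of V.
Insert K: K < X → go left; K > E → go right; K > H → go right; K < T → go left; K < Q → go left; K < O → go left; K < L → go left. Place as left child of L.
Insert G: G < X → go left; G > E → go right; G < H → go left; G > F → go right. Place as right child of F.
Insert B: B < X → go left; B < E → go left; B < C → go left. Place as left child of C.
Insert P: P < X → go left; P > E → go right; P > H → go right; P < T → go left; P < Q → go left; P > O → go right. Place as right child of O.
Insert M: M < X → go left; M > E → go right; M > H → go right; M < T → go left; M < Q → go left; M < O → go left; M > L → go right; M < N → go left. Place as left child of N.
Insert A: A < X → go left; A < E → go left; A < C → go left; A < B → go left. Place as left child of B.

Delete H (two children — replace with in-order successor).
After deletion, A's right child: none.

none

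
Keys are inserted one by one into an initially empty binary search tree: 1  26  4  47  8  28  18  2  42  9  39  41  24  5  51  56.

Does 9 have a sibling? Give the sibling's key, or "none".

1: root
26: right child of 1 (depth 1)
4: left child of 26 (depth 2)
47: right child of 26 (depth 2)
8: right child of 4 (depth 3)
28: left child of 47 (depth 3)
18: right child of 8 (depth 4)
2: left child of 4 (depth 3)
42: right child of 28 (depth 4)
9: left child of 18 (depth 5)
39: left child of 42 (depth 5)
41: right child of 39 (depth 6)
24: right child of 18 (depth 5)
5: left child of 8 (depth 4)
51: right child of 47 (depth 3)
56: right child of 51 (depth 4)

9's parent is 18; the other child of 18 is 24.

24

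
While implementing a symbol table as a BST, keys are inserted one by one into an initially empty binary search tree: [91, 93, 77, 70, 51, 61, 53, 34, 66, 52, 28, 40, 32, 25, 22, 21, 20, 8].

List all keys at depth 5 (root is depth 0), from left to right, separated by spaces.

91: root
93: right child of 91 (depth 1)
77: left child of 91 (depth 1)
70: left child of 77 (depth 2)
51: left child of 70 (depth 3)
61: right child of 51 (depth 4)
53: left child of 61 (depth 5)
34: left child of 51 (depth 4)
66: right child of 61 (depth 5)
52: left child of 53 (depth 6)
28: left child of 34 (depth 5)
40: right child of 34 (depth 5)
32: right child of 28 (depth 6)
25: left child of 28 (depth 6)
22: left child of 25 (depth 7)
21: left child of 22 (depth 8)
20: left child of 21 (depth 9)
8: left child of 20 (depth 10)

28 40 53 66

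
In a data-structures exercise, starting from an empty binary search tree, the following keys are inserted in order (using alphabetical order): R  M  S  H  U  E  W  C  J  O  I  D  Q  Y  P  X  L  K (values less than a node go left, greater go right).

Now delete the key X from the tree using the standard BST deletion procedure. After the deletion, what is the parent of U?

Insert R: tree is empty, so R becomes the root.
Insert M: M < R → go left. Place as left child of R.
Insert S: S > R → go right. Place as right child of R.
Insert H: H < R → go left; H < M → go left. Place as left child of M.
Insert U: U > R → go right; U > S → go right. Place as right child of S.
Insert E: E < R → go left; E < M → go left; E < H → go left. Place as left child of H.
Insert W: W > R → go right; W > S → go right; W > U → go right. Place as right child of U.
Insert C: C < R → go left; C < M → go left; C < H → go left; C < E → go left. Place as left child of E.
Insert J: J < R → go left; J < M → go left; J > H → go right. Place as right child of H.
Insert O: O < R → go left; O > M → go right. Place as right child of M.
Insert I: I < R → go left; I < M → go left; I > H → go right; I < J → go left. Place as left child of J.
Insert D: D < R → go left; D < M → go left; D < H → go left; D < E → go left; D > C → go right. Place as right child of C.
Insert Q: Q < R → go left; Q > M → go right; Q > O → go right. Place as right child of O.
Insert Y: Y > R → go right; Y > S → go right; Y > U → go right; Y > W → go right. Place as right child of W.
Insert P: P < R → go left; P > M → go right; P > O → go right; P < Q → go left. Place as left child of Q.
Insert X: X > R → go right; X > S → go right; X > U → go right; X > W → go right; X < Y → go left. Place as left child of Y.
Insert L: L < R → go left; L < M → go left; L > H → go right; L > J → go right. Place as right child of J.
Insert K: K < R → go left; K < M → go left; K > H → go right; K > J → go right; K < L → go left. Place as left child of L.

Delete X (at most one child — splice it out).
After deletion, U's parent is S.

S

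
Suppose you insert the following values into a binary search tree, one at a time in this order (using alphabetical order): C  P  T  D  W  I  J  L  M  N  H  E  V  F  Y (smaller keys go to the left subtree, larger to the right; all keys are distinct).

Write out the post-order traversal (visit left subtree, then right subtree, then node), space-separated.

Resulting structure (node: left, right):
  C: L=–, R=P
  P: L=D, R=T
  T: L=–, R=W
  D: L=–, R=I
  W: L=V, R=Y
  I: L=H, R=J
  J: L=–, R=L
  L: L=–, R=M
  M: L=–, R=N
  N: L=–, R=–
  H: L=E, R=–
  E: L=–, R=F
  V: L=–, R=–
  F: L=–, R=–
  Y: L=–, R=–

F E H N M L J I D V Y W T P C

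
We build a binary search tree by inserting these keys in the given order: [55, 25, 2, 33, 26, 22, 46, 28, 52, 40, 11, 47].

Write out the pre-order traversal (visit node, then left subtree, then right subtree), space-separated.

55: root
25: left child of 55 (depth 1)
2: left child of 25 (depth 2)
33: right child of 25 (depth 2)
26: left child of 33 (depth 3)
22: right child of 2 (depth 3)
46: right child of 33 (depth 3)
28: right child of 26 (depth 4)
52: right child of 46 (depth 4)
40: left child of 46 (depth 4)
11: left child of 22 (depth 4)
47: left child of 52 (depth 5)

55 25 2 22 11 33 26 28 46 40 52 47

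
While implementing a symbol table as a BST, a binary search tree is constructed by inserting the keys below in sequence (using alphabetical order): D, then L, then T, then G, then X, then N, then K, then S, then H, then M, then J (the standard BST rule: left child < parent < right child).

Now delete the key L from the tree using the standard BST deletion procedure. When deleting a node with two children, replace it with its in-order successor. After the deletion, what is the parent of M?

D

D: root
L: right child of D (depth 1)
T: right child of L (depth 2)
G: left child of L (depth 2)
X: right child of T (depth 3)
N: left child of T (depth 3)
K: right child of G (depth 3)
S: right child of N (depth 4)
H: left child of K (depth 4)
M: left child of N (depth 4)
J: right child of H (depth 5)

Delete L (two children — replace with in-order successor).
After deletion, M's parent is D.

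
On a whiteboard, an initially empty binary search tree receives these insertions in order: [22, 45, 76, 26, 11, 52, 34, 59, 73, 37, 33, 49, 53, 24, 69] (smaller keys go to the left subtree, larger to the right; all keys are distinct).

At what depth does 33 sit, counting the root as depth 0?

22: root
45: right child of 22 (depth 1)
76: right child of 45 (depth 2)
26: left child of 45 (depth 2)
11: left child of 22 (depth 1)
52: left child of 76 (depth 3)
34: right child of 26 (depth 3)
59: right child of 52 (depth 4)
73: right child of 59 (depth 5)
37: right child of 34 (depth 4)
33: left child of 34 (depth 4)
49: left child of 52 (depth 4)
53: left child of 59 (depth 5)
24: left child of 26 (depth 3)
69: left child of 73 (depth 6)

Path to 33: 22 → 45 → 26 → 34 → 33, which is 4 edges.

4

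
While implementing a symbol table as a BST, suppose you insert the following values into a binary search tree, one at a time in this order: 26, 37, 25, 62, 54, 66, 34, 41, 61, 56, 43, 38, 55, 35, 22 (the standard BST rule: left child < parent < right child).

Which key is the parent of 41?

54

Insert 26: tree is empty, so 26 becomes the root.
Insert 37: 37 > 26 → go right. Place as right child of 26.
Insert 25: 25 < 26 → go left. Place as left child of 26.
Insert 62: 62 > 26 → go right; 62 > 37 → go right. Place as right child of 37.
Insert 54: 54 > 26 → go right; 54 > 37 → go right; 54 < 62 → go left. Place as left child of 62.
Insert 66: 66 > 26 → go right; 66 > 37 → go right; 66 > 62 → go right. Place as right child of 62.
Insert 34: 34 > 26 → go right; 34 < 37 → go left. Place as left child of 37.
Insert 41: 41 > 26 → go right; 41 > 37 → go right; 41 < 62 → go left; 41 < 54 → go left. Place as left child of 54.
Insert 61: 61 > 26 → go right; 61 > 37 → go right; 61 < 62 → go left; 61 > 54 → go right. Place as right child of 54.
Insert 56: 56 > 26 → go right; 56 > 37 → go right; 56 < 62 → go left; 56 > 54 → go right; 56 < 61 → go left. Place as left child of 61.
Insert 43: 43 > 26 → go right; 43 > 37 → go right; 43 < 62 → go left; 43 < 54 → go left; 43 > 41 → go right. Place as right child of 41.
Insert 38: 38 > 26 → go right; 38 > 37 → go right; 38 < 62 → go left; 38 < 54 → go left; 38 < 41 → go left. Place as left child of 41.
Insert 55: 55 > 26 → go right; 55 > 37 → go right; 55 < 62 → go left; 55 > 54 → go right; 55 < 61 → go left; 55 < 56 → go left. Place as left child of 56.
Insert 35: 35 > 26 → go right; 35 < 37 → go left; 35 > 34 → go right. Place as right child of 34.
Insert 22: 22 < 26 → go left; 22 < 25 → go left. Place as left child of 25.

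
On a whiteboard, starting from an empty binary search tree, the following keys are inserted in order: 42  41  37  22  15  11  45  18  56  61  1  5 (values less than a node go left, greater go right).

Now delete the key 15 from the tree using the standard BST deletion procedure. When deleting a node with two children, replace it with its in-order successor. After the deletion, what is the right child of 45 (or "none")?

Insert 42: tree is empty, so 42 becomes the root.
Insert 41: 41 < 42 → go left. Place as left child of 42.
Insert 37: 37 < 42 → go left; 37 < 41 → go left. Place as left child of 41.
Insert 22: 22 < 42 → go left; 22 < 41 → go left; 22 < 37 → go left. Place as left child of 37.
Insert 15: 15 < 42 → go left; 15 < 41 → go left; 15 < 37 → go left; 15 < 22 → go left. Place as left child of 22.
Insert 11: 11 < 42 → go left; 11 < 41 → go left; 11 < 37 → go left; 11 < 22 → go left; 11 < 15 → go left. Place as left child of 15.
Insert 45: 45 > 42 → go right. Place as right child of 42.
Insert 18: 18 < 42 → go left; 18 < 41 → go left; 18 < 37 → go left; 18 < 22 → go left; 18 > 15 → go right. Place as right child of 15.
Insert 56: 56 > 42 → go right; 56 > 45 → go right. Place as right child of 45.
Insert 61: 61 > 42 → go right; 61 > 45 → go right; 61 > 56 → go right. Place as right child of 56.
Insert 1: 1 < 42 → go left; 1 < 41 → go left; 1 < 37 → go left; 1 < 22 → go left; 1 < 15 → go left; 1 < 11 → go left. Place as left child of 11.
Insert 5: 5 < 42 → go left; 5 < 41 → go left; 5 < 37 → go left; 5 < 22 → go left; 5 < 15 → go left; 5 < 11 → go left; 5 > 1 → go right. Place as right child of 1.

Delete 15 (two children — replace with in-order successor).
After deletion, 45's right child: 56.

56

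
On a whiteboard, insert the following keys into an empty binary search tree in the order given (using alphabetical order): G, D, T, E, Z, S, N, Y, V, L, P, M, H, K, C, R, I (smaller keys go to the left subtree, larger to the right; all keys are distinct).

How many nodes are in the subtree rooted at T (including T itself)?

13

Insert G: tree is empty, so G becomes the root.
Insert D: D < G → go left. Place as left child of G.
Insert T: T > G → go right. Place as right child of G.
Insert E: E < G → go left; E > D → go right. Place as right child of D.
Insert Z: Z > G → go right; Z > T → go right. Place as right child of T.
Insert S: S > G → go right; S < T → go left. Place as left child of T.
Insert N: N > G → go right; N < T → go left; N < S → go left. Place as left child of S.
Insert Y: Y > G → go right; Y > T → go right; Y < Z → go left. Place as left child of Z.
Insert V: V > G → go right; V > T → go right; V < Z → go left; V < Y → go left. Place as left child of Y.
Insert L: L > G → go right; L < T → go left; L < S → go left; L < N → go left. Place as left child of N.
Insert P: P > G → go right; P < T → go left; P < S → go left; P > N → go right. Place as right child of N.
Insert M: M > G → go right; M < T → go left; M < S → go left; M < N → go left; M > L → go right. Place as right child of L.
Insert H: H > G → go right; H < T → go left; H < S → go left; H < N → go left; H < L → go left. Place as left child of L.
Insert K: K > G → go right; K < T → go left; K < S → go left; K < N → go left; K < L → go left; K > H → go right. Place as right child of H.
Insert C: C < G → go left; C < D → go left. Place as left child of D.
Insert R: R > G → go right; R < T → go left; R < S → go left; R > N → go right; R > P → go right. Place as right child of P.
Insert I: I > G → go right; I < T → go left; I < S → go left; I < N → go left; I < L → go left; I > H → go right; I < K → go left. Place as left child of K.

Subtree rooted at T contains: T, S, N, L, H, K, I, M, P, R, Z, Y, V — 13 nodes.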